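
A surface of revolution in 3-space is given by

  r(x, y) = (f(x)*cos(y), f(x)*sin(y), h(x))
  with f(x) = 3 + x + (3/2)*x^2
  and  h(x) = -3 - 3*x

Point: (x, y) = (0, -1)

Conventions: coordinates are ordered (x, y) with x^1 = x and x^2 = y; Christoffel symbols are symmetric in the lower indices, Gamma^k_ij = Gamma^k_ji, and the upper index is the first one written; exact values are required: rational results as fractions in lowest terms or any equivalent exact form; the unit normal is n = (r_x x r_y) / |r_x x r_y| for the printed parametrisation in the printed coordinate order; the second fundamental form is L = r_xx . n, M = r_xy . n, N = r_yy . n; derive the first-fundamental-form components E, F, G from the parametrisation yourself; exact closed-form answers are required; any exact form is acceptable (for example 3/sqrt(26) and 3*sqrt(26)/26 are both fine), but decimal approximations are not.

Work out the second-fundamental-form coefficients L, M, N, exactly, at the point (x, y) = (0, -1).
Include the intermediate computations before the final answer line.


f = 3, f' = 1, f'' = 3, h' = -3, h'' = 0
E = 10, F = 0, G = 9; answer radicand W^2 = 10
unnormalised second-form numerators: l = 9, m = 0, n = -9; L = l/sqrt(10), and similarly M = m/sqrt(W^2), N = n/sqrt(W^2)

Answer: L = 9*sqrt(10)/10, M = 0, N = -9*sqrt(10)/10


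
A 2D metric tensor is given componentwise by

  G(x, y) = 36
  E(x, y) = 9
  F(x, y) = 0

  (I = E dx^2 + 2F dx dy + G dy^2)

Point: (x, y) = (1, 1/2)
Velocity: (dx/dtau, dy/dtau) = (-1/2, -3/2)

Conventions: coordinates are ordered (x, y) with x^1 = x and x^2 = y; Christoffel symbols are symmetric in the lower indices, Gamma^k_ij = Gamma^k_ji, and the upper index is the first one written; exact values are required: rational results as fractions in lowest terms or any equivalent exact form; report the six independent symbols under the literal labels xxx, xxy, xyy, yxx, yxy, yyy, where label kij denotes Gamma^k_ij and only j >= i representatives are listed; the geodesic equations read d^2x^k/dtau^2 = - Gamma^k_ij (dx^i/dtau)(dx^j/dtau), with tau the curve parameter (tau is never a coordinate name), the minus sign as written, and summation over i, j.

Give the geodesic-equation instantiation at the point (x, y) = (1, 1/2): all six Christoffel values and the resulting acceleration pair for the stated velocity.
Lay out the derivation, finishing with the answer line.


E = 9, F = 0, G = 36 at the point
E_x = 0, E_y = 0, F_x = 0, F_y = 0, G_x = 0, G_y = 0
EG - F^2 = 324;  g^inv = (1/324) * [[36, 0], [0, 9]]
first-kind symbols [ij,l] = (1/2)(d_i g_jl + d_j g_il - d_l g_ij): [xx,x] = E_x/2 = 0, [xx,y] = F_x - E_y/2 = 0, [xy,x] = E_y/2 = 0, [xy,y] = G_x/2 = 0, [yy,x] = F_y - G_x/2 = 0, [yy,y] = G_y/2 = 0
Gamma^x_ij = (G*[ij,x] - F*[ij,y])/(EG - F^2), Gamma^y_ij = (E*[ij,y] - F*[ij,x])/(EG - F^2)
Gamma_xxx = 0, Gamma_xxy = 0, Gamma_xyy = 0, Gamma_yxx = 0, Gamma_yxy = 0, Gamma_yyy = 0
d^2x/dtau^2 = -(Gamma_xxx*(-1/2)^2 + 2*Gamma_xxy*(-1/2)*(-3/2) + Gamma_xyy*(-3/2)^2) = 0
d^2y/dtau^2 = -(Gamma_yxx*(-1/2)^2 + 2*Gamma_yxy*(-1/2)*(-3/2) + Gamma_yyy*(-3/2)^2) = 0

Answer: Gamma_xxx = 0, Gamma_xxy = 0, Gamma_xyy = 0, Gamma_yxx = 0, Gamma_yxy = 0, Gamma_yyy = 0; accelerations (d^2x/dtau^2, d^2y/dtau^2) = (0, 0)


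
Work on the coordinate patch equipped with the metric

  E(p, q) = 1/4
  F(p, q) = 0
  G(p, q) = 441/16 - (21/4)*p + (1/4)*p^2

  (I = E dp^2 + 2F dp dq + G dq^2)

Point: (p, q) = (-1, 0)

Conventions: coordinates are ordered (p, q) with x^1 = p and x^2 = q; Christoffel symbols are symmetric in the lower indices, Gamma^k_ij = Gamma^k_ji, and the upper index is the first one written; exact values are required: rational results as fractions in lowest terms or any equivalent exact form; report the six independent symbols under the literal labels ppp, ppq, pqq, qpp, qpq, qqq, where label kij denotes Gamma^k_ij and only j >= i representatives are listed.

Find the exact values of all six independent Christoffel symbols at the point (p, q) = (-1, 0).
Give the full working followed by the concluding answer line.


E = 1/4, F = 0, G = 529/16 at the point
E_p = 0, E_q = 0, F_p = 0, F_q = 0, G_p = -23/4, G_q = 0
EG - F^2 = 529/64;  g^inv = (64/529) * [[529/16, 0], [0, 1/4]]
first-kind symbols [ij,l] = (1/2)(d_i g_jl + d_j g_il - d_l g_ij): [pp,p] = E_p/2 = 0, [pp,q] = F_p - E_q/2 = 0, [pq,p] = E_q/2 = 0, [pq,q] = G_p/2 = -23/8, [qq,p] = F_q - G_p/2 = 23/8, [qq,q] = G_q/2 = 0
Gamma^p_ij = (G*[ij,p] - F*[ij,q])/(EG - F^2), Gamma^q_ij = (E*[ij,q] - F*[ij,p])/(EG - F^2)

Answer: Gamma_ppp = 0, Gamma_ppq = 0, Gamma_pqq = 23/2, Gamma_qpp = 0, Gamma_qpq = -2/23, Gamma_qqq = 0


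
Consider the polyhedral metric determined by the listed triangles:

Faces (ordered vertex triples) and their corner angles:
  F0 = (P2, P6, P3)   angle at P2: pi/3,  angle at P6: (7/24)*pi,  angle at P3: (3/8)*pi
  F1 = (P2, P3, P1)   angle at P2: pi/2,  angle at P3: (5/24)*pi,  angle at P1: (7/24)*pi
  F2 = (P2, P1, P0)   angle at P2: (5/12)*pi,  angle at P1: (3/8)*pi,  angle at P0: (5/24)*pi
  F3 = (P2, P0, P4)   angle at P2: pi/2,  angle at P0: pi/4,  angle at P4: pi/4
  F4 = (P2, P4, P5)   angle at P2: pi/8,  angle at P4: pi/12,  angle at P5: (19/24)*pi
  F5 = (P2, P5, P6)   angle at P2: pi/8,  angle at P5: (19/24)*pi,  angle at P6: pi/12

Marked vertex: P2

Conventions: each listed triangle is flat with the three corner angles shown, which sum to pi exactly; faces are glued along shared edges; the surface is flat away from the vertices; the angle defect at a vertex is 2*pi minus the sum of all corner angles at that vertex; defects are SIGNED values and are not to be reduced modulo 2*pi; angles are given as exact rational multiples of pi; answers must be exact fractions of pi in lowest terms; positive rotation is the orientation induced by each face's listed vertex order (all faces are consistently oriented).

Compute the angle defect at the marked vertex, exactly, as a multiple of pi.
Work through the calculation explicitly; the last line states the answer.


Sum of corner angles at P2: 2*pi
defect = 2*pi - 2*pi

Answer: defect(P2) = 0


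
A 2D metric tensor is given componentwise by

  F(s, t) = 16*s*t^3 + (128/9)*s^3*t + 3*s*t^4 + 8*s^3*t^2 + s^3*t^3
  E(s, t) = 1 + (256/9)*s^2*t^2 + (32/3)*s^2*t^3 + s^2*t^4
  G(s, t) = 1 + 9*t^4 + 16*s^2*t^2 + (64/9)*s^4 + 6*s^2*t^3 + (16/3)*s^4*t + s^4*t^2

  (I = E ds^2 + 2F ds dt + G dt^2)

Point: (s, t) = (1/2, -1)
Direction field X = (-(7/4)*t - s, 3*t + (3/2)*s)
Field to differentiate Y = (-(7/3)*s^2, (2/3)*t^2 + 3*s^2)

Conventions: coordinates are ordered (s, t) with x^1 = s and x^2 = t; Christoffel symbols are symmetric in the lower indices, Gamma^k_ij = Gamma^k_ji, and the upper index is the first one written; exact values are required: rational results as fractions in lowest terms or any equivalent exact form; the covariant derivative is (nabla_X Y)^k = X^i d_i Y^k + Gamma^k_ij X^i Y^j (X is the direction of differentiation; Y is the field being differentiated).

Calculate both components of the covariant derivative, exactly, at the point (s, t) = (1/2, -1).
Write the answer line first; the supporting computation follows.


Answer: (nabla_X Y)^s = -124817/20008, (nabla_X Y)^t = 35101/2928

E = 205/36, F = -533/72, G = 1825/144 at the point
E_s = 169/9, E_t = -65/9, F_s = -221/12, F_t = 1307/72, G_s = 205/18, G_t = -943/24
EG - F^2 = 2501/144;  g^inv = (144/2501) * [[1825/144, 533/72], [533/72, 205/36]]
first-kind symbols [ij,l] = (1/2)(d_i g_jl + d_j g_il - d_l g_ij): [ss,s] = E_s/2 = 169/18, [ss,t] = F_s - E_t/2 = -533/36, [st,s] = E_t/2 = -65/18, [st,t] = G_s/2 = 205/36, [tt,s] = F_t - G_s/2 = 299/24, [tt,t] = G_t/2 = -943/48
Gamma^s_ij = (G*[ij,s] - F*[ij,t])/(EG - F^2), Gamma^t_ij = (E*[ij,t] - F*[ij,s])/(EG - F^2)
Gamma_sss = 1352/2501, Gamma_sst = -520/2501, Gamma_stt = 1794/2501, Gamma_tss = -52/61, Gamma_tst = 20/61, Gamma_ttt = -69/61
X = (5/4, -9/4), Y = (-7/12, 17/12) at the point


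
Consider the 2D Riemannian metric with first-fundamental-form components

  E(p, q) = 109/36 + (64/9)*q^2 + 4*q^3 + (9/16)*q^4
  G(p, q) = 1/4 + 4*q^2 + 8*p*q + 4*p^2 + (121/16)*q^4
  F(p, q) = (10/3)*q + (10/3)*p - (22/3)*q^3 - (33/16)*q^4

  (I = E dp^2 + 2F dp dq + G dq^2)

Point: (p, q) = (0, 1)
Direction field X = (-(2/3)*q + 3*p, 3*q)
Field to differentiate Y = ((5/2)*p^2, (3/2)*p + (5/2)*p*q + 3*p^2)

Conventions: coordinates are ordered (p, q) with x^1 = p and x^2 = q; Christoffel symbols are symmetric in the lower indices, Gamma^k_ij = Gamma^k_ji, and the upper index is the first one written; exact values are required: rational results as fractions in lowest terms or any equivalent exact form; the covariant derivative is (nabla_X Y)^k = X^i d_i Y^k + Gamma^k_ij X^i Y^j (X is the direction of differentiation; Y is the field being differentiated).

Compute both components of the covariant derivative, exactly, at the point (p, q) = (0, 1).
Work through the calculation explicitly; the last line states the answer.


E = 2117/144, F = -97/16, G = 189/16 at the point
E_p = 0, E_q = 1025/36, F_p = 10/3, F_q = -323/12, G_p = 8, G_q = 153/4
EG - F^2 = 4381/32;  g^inv = (32/4381) * [[189/16, 97/16], [97/16, 2117/144]]
first-kind symbols [ij,l] = (1/2)(d_i g_jl + d_j g_il - d_l g_ij): [pp,p] = E_p/2 = 0, [pp,q] = F_p - E_q/2 = -785/72, [pq,p] = E_q/2 = 1025/72, [pq,q] = G_p/2 = 4, [qq,p] = F_q - G_p/2 = -371/12, [qq,q] = G_q/2 = 153/8
Gamma^p_ij = (G*[ij,p] - F*[ij,q])/(EG - F^2), Gamma^q_ij = (E*[ij,q] - F*[ij,p])/(EG - F^2)
Gamma_ppp = -76145/157716, Gamma_ppq = 24629/17524, Gamma_pqq = -31905/17524, Gamma_qpp = -1661845/1419444, Gamma_qpq = 55723/52572, Gamma_qqq = 35993/52572
X = (-2/3, 3), Y = (0, 0) at the point

Answer: (nabla_X Y)^p = 0, (nabla_X Y)^q = -8/3


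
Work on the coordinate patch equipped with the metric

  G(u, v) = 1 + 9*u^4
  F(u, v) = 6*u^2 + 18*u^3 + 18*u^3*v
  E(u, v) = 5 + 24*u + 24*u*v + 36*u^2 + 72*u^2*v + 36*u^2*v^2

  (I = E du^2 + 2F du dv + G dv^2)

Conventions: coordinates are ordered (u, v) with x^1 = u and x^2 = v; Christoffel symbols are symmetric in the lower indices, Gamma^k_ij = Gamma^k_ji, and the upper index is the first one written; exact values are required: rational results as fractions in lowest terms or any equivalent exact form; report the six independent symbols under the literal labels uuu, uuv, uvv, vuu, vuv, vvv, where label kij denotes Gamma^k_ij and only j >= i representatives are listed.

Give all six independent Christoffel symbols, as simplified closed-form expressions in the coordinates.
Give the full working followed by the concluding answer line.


E = 5 + 24*u + 24*u*v + 36*u^2 + 72*u^2*v + 36*u^2*v^2; F = 6*u^2 + 18*u^3 + 18*u^3*v; G = 1 + 9*u^4
Gamma^k_ij = (1/2) g^{kl} (d_i g_jl + d_j g_il - d_l g_ij), with g^inv = (1/(EG-F^2)) [[G, -F], [-F, E]]
first partials: E_u = 24 + 24*v + 72*u + 144*u*v + 72*u*v^2, E_v = 24*u + 72*u^2 + 72*u^2*v, F_u = 12*u + 54*u^2 + 54*u^2*v, F_v = 18*u^3, G_u = 36*u^3, G_v = 0
D = EG - F^2 = 5 + 24*u + 24*u*v + 36*u^2 + 72*u^2*v + 36*u^2*v^2 + 9*u^4
expanded: Gamma^u_uu = (G E_u - 2F F_u + F E_v)/(2D), Gamma^u_uv = (G E_v - F G_u)/(2D), Gamma^u_vv = (2G F_v - G G_u - F G_v)/(2D), Gamma^v_uu = (2E F_u - E E_v - F E_u)/(2D), Gamma^v_uv = (E G_u - F E_v)/(2D), Gamma^v_vv = (E G_v - 2F F_v + F G_u)/(2D); substitute and cancel common factors

Answer: Gamma_uuu = (36*u*v^2 + 72*u*v + 36*u + 12*v + 12)/(9*u^4 + 36*u^2*v^2 + 72*u^2*v + 36*u^2 + 24*u*v + 24*u + 5), Gamma_uuv = (36*u^2*v + 36*u^2 + 12*u)/(9*u^4 + 36*u^2*v^2 + 72*u^2*v + 36*u^2 + 24*u*v + 24*u + 5), Gamma_uvv = 0, Gamma_vuu = (18*u^2*v + 18*u^2)/(9*u^4 + 36*u^2*v^2 + 72*u^2*v + 36*u^2 + 24*u*v + 24*u + 5), Gamma_vuv = 18*u^3/(9*u^4 + 36*u^2*v^2 + 72*u^2*v + 36*u^2 + 24*u*v + 24*u + 5), Gamma_vvv = 0


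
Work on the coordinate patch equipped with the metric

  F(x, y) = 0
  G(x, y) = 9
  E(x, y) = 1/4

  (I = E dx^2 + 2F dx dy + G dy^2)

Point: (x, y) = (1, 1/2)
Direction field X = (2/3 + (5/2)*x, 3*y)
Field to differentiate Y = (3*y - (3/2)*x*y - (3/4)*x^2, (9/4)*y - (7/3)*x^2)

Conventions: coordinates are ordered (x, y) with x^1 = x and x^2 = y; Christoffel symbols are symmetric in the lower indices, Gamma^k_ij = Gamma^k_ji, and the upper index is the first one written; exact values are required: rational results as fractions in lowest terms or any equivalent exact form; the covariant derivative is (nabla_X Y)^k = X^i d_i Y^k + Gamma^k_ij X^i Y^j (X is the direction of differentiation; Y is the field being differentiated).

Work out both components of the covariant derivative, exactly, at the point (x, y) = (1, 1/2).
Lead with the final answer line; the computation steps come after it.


Answer: (nabla_X Y)^x = -39/8, (nabla_X Y)^y = -821/72

E = 1/4, F = 0, G = 9 at the point
E_x = 0, E_y = 0, F_x = 0, F_y = 0, G_x = 0, G_y = 0
EG - F^2 = 9/4;  g^inv = (4/9) * [[9, 0], [0, 1/4]]
first-kind symbols [ij,l] = (1/2)(d_i g_jl + d_j g_il - d_l g_ij): [xx,x] = E_x/2 = 0, [xx,y] = F_x - E_y/2 = 0, [xy,x] = E_y/2 = 0, [xy,y] = G_x/2 = 0, [yy,x] = F_y - G_x/2 = 0, [yy,y] = G_y/2 = 0
Gamma^x_ij = (G*[ij,x] - F*[ij,y])/(EG - F^2), Gamma^y_ij = (E*[ij,y] - F*[ij,x])/(EG - F^2)
Gamma_xxx = 0, Gamma_xxy = 0, Gamma_xyy = 0, Gamma_yxx = 0, Gamma_yxy = 0, Gamma_yyy = 0
X = (19/6, 3/2), Y = (0, -29/24) at the point


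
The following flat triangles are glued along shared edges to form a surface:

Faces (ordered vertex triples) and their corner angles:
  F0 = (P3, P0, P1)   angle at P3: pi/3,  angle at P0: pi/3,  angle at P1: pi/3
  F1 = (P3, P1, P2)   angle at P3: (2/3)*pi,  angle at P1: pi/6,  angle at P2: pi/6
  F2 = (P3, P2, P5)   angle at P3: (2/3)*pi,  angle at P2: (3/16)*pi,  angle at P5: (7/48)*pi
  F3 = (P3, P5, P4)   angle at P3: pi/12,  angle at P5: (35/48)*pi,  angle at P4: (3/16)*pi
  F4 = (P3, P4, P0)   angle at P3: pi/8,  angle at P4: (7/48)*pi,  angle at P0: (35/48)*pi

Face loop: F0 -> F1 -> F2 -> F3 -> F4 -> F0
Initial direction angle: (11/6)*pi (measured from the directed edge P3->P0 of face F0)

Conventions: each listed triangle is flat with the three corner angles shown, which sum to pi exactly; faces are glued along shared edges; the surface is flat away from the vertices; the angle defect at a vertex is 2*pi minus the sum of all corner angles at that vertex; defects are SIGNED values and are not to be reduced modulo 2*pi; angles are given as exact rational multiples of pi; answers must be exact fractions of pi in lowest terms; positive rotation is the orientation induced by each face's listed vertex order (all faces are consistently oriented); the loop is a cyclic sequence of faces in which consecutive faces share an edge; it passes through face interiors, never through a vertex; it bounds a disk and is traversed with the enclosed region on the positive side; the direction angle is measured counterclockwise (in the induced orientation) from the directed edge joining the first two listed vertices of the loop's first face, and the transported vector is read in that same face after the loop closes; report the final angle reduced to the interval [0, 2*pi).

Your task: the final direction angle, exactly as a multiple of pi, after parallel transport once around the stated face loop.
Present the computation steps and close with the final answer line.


enclosed vertex P3: corner angles sum to (15/8)*pi, defect = 2*pi - (15/8)*pi = pi/8
the final direction is the initial angle plus the enclosed defects, taken mod 2*pi in the induced orientation
final angle = (11/6)*pi + pi/8 = (47/24)*pi (mod 2*pi)

Answer: final direction angle = (47/24)*pi


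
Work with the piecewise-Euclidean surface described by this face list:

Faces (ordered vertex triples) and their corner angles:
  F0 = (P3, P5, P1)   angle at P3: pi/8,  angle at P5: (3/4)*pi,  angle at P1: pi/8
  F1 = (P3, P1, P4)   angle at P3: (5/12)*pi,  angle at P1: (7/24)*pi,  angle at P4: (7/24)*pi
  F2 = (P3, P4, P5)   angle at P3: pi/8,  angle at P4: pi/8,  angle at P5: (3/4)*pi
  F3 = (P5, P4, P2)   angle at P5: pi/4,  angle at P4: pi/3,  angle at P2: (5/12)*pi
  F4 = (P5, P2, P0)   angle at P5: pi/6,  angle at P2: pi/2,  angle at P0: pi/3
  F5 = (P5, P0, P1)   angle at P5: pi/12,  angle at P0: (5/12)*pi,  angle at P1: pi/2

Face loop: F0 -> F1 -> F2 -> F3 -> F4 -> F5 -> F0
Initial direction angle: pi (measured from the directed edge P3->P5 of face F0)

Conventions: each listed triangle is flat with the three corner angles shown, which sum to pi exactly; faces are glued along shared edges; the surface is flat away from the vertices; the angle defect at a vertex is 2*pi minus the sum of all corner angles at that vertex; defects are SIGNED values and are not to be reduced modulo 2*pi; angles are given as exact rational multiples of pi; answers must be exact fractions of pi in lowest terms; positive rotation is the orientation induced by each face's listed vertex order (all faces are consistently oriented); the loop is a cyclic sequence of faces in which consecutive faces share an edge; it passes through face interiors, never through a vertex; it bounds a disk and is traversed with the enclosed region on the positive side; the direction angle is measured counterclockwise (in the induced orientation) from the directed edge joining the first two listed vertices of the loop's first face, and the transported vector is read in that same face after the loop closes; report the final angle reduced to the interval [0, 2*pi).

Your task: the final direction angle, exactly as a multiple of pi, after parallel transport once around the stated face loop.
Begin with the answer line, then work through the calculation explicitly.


Answer: final direction angle = pi/3

enclosed vertex P3: corner angles sum to (2/3)*pi, defect = 2*pi - (2/3)*pi = (4/3)*pi
enclosed vertex P5: corner angles sum to 2*pi, defect = 2*pi - 2*pi = 0
holonomy = initial angle + sum of enclosed defects (mod 2*pi), positive in the induced orientation
final angle = pi + (4/3)*pi = pi/3 (mod 2*pi)


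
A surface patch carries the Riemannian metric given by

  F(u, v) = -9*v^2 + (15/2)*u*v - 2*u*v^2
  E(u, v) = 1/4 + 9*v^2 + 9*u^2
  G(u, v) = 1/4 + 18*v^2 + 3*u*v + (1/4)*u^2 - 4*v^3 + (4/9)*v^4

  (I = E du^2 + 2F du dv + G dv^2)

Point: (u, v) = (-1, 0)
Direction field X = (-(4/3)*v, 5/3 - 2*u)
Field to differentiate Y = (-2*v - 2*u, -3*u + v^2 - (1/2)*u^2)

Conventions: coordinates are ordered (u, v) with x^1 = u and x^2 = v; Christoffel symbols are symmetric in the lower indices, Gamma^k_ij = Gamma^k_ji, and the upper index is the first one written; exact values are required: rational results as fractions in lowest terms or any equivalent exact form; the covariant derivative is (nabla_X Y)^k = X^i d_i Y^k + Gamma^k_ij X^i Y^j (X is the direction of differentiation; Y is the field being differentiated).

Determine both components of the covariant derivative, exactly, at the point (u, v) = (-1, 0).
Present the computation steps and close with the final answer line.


E = 37/4, F = 0, G = 1/2 at the point
E_u = -18, E_v = 0, F_u = 0, F_v = -15/2, G_u = -1/2, G_v = -3
EG - F^2 = 37/8;  g^inv = (8/37) * [[1/2, 0], [0, 37/4]]
first-kind symbols [ij,l] = (1/2)(d_i g_jl + d_j g_il - d_l g_ij): [uu,u] = E_u/2 = -9, [uu,v] = F_u - E_v/2 = 0, [uv,u] = E_v/2 = 0, [uv,v] = G_u/2 = -1/4, [vv,u] = F_v - G_u/2 = -29/4, [vv,v] = G_v/2 = -3/2
Gamma^u_ij = (G*[ij,u] - F*[ij,v])/(EG - F^2), Gamma^v_ij = (E*[ij,v] - F*[ij,u])/(EG - F^2)
Gamma_uuu = -36/37, Gamma_uuv = 0, Gamma_uvv = -29/37, Gamma_vuu = 0, Gamma_vuv = -1/2, Gamma_vvv = -3
X = (0, 11/3), Y = (2, 5/2) at the point

Answer: (nabla_X Y)^u = -3223/222, (nabla_X Y)^v = -187/6


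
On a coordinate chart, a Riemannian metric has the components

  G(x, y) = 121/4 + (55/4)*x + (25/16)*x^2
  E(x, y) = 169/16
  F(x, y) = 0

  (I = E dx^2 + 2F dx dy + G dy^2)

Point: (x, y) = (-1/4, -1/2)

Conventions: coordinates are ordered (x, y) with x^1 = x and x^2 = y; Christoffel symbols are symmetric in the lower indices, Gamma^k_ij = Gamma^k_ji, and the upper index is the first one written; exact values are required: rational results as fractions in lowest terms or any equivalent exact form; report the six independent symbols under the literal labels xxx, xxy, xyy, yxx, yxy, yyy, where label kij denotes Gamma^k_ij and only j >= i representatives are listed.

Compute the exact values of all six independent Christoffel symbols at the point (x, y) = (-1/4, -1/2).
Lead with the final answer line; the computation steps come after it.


Answer: Gamma_xxx = 0, Gamma_xxy = 0, Gamma_xyy = -415/676, Gamma_yxx = 0, Gamma_yxy = 20/83, Gamma_yyy = 0

E = 169/16, F = 0, G = 6889/256 at the point
E_x = 0, E_y = 0, F_x = 0, F_y = 0, G_x = 415/32, G_y = 0
EG - F^2 = 1164241/4096;  g^inv = (4096/1164241) * [[6889/256, 0], [0, 169/16]]
first-kind symbols [ij,l] = (1/2)(d_i g_jl + d_j g_il - d_l g_ij): [xx,x] = E_x/2 = 0, [xx,y] = F_x - E_y/2 = 0, [xy,x] = E_y/2 = 0, [xy,y] = G_x/2 = 415/64, [yy,x] = F_y - G_x/2 = -415/64, [yy,y] = G_y/2 = 0
Gamma^x_ij = (G*[ij,x] - F*[ij,y])/(EG - F^2), Gamma^y_ij = (E*[ij,y] - F*[ij,x])/(EG - F^2)


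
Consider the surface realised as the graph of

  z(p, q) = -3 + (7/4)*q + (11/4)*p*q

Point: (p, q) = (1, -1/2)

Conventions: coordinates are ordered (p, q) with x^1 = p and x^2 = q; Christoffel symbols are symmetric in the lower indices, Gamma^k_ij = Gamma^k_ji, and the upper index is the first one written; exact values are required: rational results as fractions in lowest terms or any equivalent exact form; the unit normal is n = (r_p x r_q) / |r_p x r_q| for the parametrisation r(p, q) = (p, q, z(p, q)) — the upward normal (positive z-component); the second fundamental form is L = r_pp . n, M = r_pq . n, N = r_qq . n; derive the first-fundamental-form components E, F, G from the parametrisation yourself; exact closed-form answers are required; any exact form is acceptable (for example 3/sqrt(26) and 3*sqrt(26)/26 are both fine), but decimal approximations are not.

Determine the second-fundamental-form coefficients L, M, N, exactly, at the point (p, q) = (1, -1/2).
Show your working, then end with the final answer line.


z_p = -11/8, z_q = 9/2, z_pp = 0, z_pq = 11/4, z_qq = 0
E = 185/64, F = -99/16, G = 85/4; answer radicand W^2 = 1481/64
unnormalised second-form numerators: l = 0, m = 11/4, n = 0; L = l/sqrt(1481/64), and similarly M = m/sqrt(W^2), N = n/sqrt(W^2)

Answer: L = 0, M = 22*sqrt(1481)/1481, N = 0


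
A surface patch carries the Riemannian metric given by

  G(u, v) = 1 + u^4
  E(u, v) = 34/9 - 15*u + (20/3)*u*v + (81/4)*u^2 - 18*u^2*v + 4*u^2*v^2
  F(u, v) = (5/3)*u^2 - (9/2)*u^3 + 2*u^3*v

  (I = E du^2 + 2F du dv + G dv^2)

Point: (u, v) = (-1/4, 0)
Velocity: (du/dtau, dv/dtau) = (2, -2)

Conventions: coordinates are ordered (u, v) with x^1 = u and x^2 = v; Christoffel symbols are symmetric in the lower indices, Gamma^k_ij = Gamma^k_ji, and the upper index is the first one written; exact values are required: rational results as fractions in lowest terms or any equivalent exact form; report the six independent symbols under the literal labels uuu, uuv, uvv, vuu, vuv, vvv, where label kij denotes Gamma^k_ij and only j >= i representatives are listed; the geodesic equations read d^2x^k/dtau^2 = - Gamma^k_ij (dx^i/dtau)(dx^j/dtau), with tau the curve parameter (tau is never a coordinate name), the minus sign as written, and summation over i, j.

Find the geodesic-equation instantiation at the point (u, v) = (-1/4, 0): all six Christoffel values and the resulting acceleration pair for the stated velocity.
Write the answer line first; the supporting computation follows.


Answer: Gamma_uuu = -28944/20269, Gamma_uuv = -3216/20269, Gamma_uvv = 0, Gamma_vuu = -648/20269, Gamma_vuv = -72/20269, Gamma_vvv = 0; accelerations (d^2u/dtau^2, d^2v/dtau^2) = (90048/20269, 2016/20269)

E = 5065/576, F = 67/384, G = 257/256 at the point
E_u = -201/8, E_v = -67/24, F_u = -161/96, F_v = -1/32, G_u = -1/16, G_v = 0
EG - F^2 = 20269/2304;  g^inv = (2304/20269) * [[257/256, -67/384], [-67/384, 5065/576]]
first-kind symbols [ij,l] = (1/2)(d_i g_jl + d_j g_il - d_l g_ij): [uu,u] = E_u/2 = -201/16, [uu,v] = F_u - E_v/2 = -9/32, [uv,u] = E_v/2 = -67/48, [uv,v] = G_u/2 = -1/32, [vv,u] = F_v - G_u/2 = 0, [vv,v] = G_v/2 = 0
Gamma^u_ij = (G*[ij,u] - F*[ij,v])/(EG - F^2), Gamma^v_ij = (E*[ij,v] - F*[ij,u])/(EG - F^2)
Gamma_uuu = -28944/20269, Gamma_uuv = -3216/20269, Gamma_uvv = 0, Gamma_vuu = -648/20269, Gamma_vuv = -72/20269, Gamma_vvv = 0
d^2u/dtau^2 = -(Gamma_uuu*(2)^2 + 2*Gamma_uuv*(2)*(-2) + Gamma_uvv*(-2)^2) = 90048/20269
d^2v/dtau^2 = -(Gamma_vuu*(2)^2 + 2*Gamma_vuv*(2)*(-2) + Gamma_vvv*(-2)^2) = 2016/20269


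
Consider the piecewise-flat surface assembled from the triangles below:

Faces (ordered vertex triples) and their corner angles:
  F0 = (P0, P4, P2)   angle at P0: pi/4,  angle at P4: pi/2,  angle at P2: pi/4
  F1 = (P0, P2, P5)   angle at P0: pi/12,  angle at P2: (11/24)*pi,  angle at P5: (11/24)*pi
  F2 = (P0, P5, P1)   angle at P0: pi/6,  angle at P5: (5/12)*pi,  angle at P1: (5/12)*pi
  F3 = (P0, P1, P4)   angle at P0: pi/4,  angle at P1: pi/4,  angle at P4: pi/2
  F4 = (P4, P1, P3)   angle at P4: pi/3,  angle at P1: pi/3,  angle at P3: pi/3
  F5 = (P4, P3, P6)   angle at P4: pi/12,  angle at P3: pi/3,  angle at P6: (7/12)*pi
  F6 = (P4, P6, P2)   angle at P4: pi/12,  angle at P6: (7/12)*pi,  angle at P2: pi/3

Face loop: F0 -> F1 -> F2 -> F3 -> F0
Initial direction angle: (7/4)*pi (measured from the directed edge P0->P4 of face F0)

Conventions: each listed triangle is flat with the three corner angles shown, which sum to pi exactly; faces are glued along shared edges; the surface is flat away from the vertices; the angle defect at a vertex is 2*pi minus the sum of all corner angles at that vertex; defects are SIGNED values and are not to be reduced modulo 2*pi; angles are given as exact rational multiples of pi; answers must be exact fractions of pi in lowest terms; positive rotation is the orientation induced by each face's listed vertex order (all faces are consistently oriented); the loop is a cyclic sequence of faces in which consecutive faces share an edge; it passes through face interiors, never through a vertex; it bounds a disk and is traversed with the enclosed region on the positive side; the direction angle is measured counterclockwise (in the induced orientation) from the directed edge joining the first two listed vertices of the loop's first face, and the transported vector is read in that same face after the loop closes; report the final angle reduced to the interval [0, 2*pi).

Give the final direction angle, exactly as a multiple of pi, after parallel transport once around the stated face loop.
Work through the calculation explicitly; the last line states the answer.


enclosed vertex P0: corner angles sum to (3/4)*pi, defect = 2*pi - (3/4)*pi = (5/4)*pi
final direction = starting direction + enclosed defect total, reduced mod 2*pi (induced orientation)
final angle = (7/4)*pi + (5/4)*pi = pi (mod 2*pi)

Answer: final direction angle = pi


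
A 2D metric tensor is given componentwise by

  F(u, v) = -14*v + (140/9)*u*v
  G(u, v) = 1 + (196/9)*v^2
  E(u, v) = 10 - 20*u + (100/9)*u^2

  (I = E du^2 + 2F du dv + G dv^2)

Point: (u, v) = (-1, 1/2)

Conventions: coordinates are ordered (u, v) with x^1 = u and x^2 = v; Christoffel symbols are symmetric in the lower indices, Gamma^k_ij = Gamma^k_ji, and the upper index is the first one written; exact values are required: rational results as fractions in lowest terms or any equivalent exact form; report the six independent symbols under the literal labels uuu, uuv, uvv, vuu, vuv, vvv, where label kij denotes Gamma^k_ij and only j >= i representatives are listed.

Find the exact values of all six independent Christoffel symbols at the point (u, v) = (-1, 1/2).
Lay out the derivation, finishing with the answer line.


E = 370/9, F = -133/9, G = 58/9 at the point
E_u = -380/9, E_v = 0, F_u = 70/9, F_v = -266/9, G_u = 0, G_v = 196/9
EG - F^2 = 419/9;  g^inv = (9/419) * [[58/9, 133/9], [133/9, 370/9]]
first-kind symbols [ij,l] = (1/2)(d_i g_jl + d_j g_il - d_l g_ij): [uu,u] = E_u/2 = -190/9, [uu,v] = F_u - E_v/2 = 70/9, [uv,u] = E_v/2 = 0, [uv,v] = G_u/2 = 0, [vv,u] = F_v - G_u/2 = -266/9, [vv,v] = G_v/2 = 98/9
Gamma^u_ij = (G*[ij,u] - F*[ij,v])/(EG - F^2), Gamma^v_ij = (E*[ij,v] - F*[ij,u])/(EG - F^2)

Answer: Gamma_uuu = -190/419, Gamma_uuv = 0, Gamma_uvv = -266/419, Gamma_vuu = 70/419, Gamma_vuv = 0, Gamma_vvv = 98/419


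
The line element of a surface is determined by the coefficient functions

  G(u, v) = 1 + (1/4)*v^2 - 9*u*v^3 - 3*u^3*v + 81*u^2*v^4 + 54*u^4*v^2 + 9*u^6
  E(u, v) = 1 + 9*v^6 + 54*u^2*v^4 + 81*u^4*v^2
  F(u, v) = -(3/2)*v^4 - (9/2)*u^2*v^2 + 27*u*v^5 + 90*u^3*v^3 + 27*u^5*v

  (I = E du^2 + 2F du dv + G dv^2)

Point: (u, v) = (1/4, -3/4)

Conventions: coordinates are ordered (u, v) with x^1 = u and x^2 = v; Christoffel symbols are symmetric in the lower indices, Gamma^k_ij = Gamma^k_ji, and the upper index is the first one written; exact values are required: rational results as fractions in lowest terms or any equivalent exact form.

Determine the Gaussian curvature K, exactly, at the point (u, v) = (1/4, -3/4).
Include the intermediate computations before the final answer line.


E = 985/256, F = -729/256, G = 985/256, EG - F^2 = 857/128 at the point
E_u = 729/64, E_v = -1215/64, F_u = -243/16, F_v = 513/32, G_u = 1215/64, G_v = -837/64
E_vv = 3483/32, F_uv = 2403/32, G_uu = 2511/32
Evaluate Brioschi's two determinant matrices M1, M2 and divide by (EG - F^2)^2.
M1 = [[-E_vv/2 + F_uv - G_uu/2, E_u/2, F_u - E_v/2], [F_v - G_u/2, E, F], [G_v/2, F, G]] = [[-297/16, 729/128, -729/128], [837/128, 985/256, -729/256], [-837/128, -729/256, 985/256]]; det M1 = -1628289/8192
M2 = [[0, E_v/2, G_u/2], [E_v/2, E, F], [G_u/2, F, G]] = [[0, -1215/128, 1215/128], [-1215/128, 985/256, -729/256], [1215/128, -729/256, 985/256]]; det M2 = -1476225/8192
det M1 - det M2 = -297/16; K = -297/16 / (857/128)^2 = -304128/734449

Answer: K = -304128/734449


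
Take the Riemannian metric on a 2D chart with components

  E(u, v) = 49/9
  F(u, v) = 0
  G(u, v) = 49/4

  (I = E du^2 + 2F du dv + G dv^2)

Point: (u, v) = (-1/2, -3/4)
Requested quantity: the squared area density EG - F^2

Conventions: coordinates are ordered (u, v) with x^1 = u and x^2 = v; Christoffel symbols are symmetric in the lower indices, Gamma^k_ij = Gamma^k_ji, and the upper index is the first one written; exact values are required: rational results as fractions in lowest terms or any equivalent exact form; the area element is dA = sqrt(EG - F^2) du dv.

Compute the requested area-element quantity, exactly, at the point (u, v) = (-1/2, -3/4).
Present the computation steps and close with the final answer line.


E = 49/9, F = 0, G = 49/4; EG - F^2 = 2401/36

Answer: EG - F^2 = 2401/36


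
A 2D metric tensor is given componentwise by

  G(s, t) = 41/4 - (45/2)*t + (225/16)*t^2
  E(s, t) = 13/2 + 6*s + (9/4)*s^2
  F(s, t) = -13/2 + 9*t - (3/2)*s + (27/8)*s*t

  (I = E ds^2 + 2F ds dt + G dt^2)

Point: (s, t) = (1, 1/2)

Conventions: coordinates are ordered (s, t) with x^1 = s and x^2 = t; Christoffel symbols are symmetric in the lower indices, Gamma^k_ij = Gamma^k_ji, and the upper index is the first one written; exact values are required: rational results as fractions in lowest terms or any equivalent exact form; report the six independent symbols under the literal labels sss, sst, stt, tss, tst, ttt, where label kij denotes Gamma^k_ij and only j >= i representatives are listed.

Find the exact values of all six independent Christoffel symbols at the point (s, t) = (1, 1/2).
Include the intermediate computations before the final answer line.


E = 59/4, F = -29/16, G = 161/64 at the point
E_s = 21/2, E_t = 0, F_s = 3/16, F_t = 99/8, G_s = 0, G_t = -135/16
EG - F^2 = 4329/128;  g^inv = (128/4329) * [[161/64, 29/16], [29/16, 59/4]]
first-kind symbols [ij,l] = (1/2)(d_i g_jl + d_j g_il - d_l g_ij): [ss,s] = E_s/2 = 21/4, [ss,t] = F_s - E_t/2 = 3/16, [st,s] = E_t/2 = 0, [st,t] = G_s/2 = 0, [tt,s] = F_t - G_s/2 = 99/8, [tt,t] = G_t/2 = -135/32
Gamma^s_ij = (G*[ij,s] - F*[ij,t])/(EG - F^2), Gamma^t_ij = (E*[ij,t] - F*[ij,s])/(EG - F^2)

Answer: Gamma_sss = 578/1443, Gamma_sst = 0, Gamma_stt = 334/481, Gamma_tss = 524/1443, Gamma_tst = 0, Gamma_ttt = -566/481


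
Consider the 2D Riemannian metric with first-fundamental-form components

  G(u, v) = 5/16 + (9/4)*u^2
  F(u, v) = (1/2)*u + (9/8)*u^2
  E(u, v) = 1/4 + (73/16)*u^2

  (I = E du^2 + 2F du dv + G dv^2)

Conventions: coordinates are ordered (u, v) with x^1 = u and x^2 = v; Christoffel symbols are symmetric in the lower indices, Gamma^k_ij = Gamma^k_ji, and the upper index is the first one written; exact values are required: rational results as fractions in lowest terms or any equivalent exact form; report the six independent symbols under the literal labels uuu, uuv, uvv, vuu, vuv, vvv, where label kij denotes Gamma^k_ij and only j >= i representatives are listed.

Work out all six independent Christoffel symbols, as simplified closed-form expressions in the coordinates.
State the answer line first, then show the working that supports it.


Answer: Gamma_uuu = (1980*u^3 - 432*u^2 + 301*u)/(2304*u^4 - 288*u^3 + 445*u^2 + 20), Gamma_uuv = (-648*u^3 - 288*u^2)/(2304*u^4 - 288*u^3 + 445*u^2 + 20), Gamma_uvv = (-1296*u^3 - 180*u)/(2304*u^4 - 288*u^3 + 445*u^2 + 20), Gamma_vuu = (1314*u^3 + 144*u + 32)/(2304*u^4 - 288*u^3 + 445*u^2 + 20), Gamma_vuv = (2628*u^3 + 144*u)/(2304*u^4 - 288*u^3 + 445*u^2 + 20), Gamma_vvv = (648*u^3 + 288*u^2)/(2304*u^4 - 288*u^3 + 445*u^2 + 20)

E = 1/4 + (73/16)*u^2; F = (1/2)*u + (9/8)*u^2; G = 5/16 + (9/4)*u^2
Gamma^k_ij = (1/2) g^{kl} (d_i g_jl + d_j g_il - d_l g_ij), with g^inv = (1/(EG-F^2)) [[G, -F], [-F, E]]
first partials: E_u = (73/8)*u, E_v = 0, F_u = 1/2 + (9/4)*u, F_v = 0, G_u = (9/2)*u, G_v = 0
D = EG - F^2 = 5/64 + (445/256)*u^2 - (9/8)*u^3 + 9*u^4
expanded: Gamma^u_uu = (G E_u - 2F F_u + F E_v)/(2D), Gamma^u_uv = (G E_v - F G_u)/(2D), Gamma^u_vv = (2G F_v - G G_u - F G_v)/(2D), Gamma^v_uu = (2E F_u - E E_v - F E_u)/(2D), Gamma^v_uv = (E G_u - F E_v)/(2D), Gamma^v_vv = (E G_v - 2F F_v + F G_u)/(2D); substitute and cancel common factors


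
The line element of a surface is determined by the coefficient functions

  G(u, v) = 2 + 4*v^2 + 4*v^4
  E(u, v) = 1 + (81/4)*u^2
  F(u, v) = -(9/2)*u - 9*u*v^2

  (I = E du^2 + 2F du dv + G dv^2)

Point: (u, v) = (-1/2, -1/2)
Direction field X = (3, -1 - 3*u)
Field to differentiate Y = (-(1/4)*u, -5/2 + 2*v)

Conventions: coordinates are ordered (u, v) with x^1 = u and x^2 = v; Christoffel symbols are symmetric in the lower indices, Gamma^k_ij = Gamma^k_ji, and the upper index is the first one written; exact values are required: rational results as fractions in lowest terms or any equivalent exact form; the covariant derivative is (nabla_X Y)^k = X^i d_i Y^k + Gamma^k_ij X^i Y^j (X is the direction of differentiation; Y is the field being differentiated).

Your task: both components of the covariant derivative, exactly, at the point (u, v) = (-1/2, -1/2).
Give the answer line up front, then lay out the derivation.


Answer: (nabla_X Y)^u = -69/266, (nabla_X Y)^v = 353/266

E = 97/16, F = 27/8, G = 13/4 at the point
E_u = -81/4, E_v = 0, F_u = -27/4, F_v = -9/2, G_u = 0, G_v = -6
EG - F^2 = 133/16;  g^inv = (16/133) * [[13/4, -27/8], [-27/8, 97/16]]
first-kind symbols [ij,l] = (1/2)(d_i g_jl + d_j g_il - d_l g_ij): [uu,u] = E_u/2 = -81/8, [uu,v] = F_u - E_v/2 = -27/4, [uv,u] = E_v/2 = 0, [uv,v] = G_u/2 = 0, [vv,u] = F_v - G_u/2 = -9/2, [vv,v] = G_v/2 = -3
Gamma^u_ij = (G*[ij,u] - F*[ij,v])/(EG - F^2), Gamma^v_ij = (E*[ij,v] - F*[ij,u])/(EG - F^2)
Gamma_uuu = -162/133, Gamma_uuv = 0, Gamma_uvv = -72/133, Gamma_vuu = -108/133, Gamma_vuv = 0, Gamma_vvv = -48/133
X = (3, 1/2), Y = (1/8, -7/2) at the point


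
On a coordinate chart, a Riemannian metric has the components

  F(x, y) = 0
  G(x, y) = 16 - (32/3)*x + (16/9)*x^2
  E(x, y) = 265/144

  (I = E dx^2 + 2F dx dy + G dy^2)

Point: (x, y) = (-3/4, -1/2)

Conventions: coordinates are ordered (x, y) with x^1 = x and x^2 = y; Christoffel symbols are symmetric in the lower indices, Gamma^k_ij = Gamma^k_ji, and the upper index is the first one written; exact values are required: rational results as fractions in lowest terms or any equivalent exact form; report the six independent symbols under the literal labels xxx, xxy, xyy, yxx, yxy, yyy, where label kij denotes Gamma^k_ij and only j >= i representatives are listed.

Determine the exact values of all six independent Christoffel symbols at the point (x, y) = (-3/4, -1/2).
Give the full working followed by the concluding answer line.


E = 265/144, F = 0, G = 25 at the point
E_x = 0, E_y = 0, F_x = 0, F_y = 0, G_x = -40/3, G_y = 0
EG - F^2 = 6625/144;  g^inv = (144/6625) * [[25, 0], [0, 265/144]]
first-kind symbols [ij,l] = (1/2)(d_i g_jl + d_j g_il - d_l g_ij): [xx,x] = E_x/2 = 0, [xx,y] = F_x - E_y/2 = 0, [xy,x] = E_y/2 = 0, [xy,y] = G_x/2 = -20/3, [yy,x] = F_y - G_x/2 = 20/3, [yy,y] = G_y/2 = 0
Gamma^x_ij = (G*[ij,x] - F*[ij,y])/(EG - F^2), Gamma^y_ij = (E*[ij,y] - F*[ij,x])/(EG - F^2)

Answer: Gamma_xxx = 0, Gamma_xxy = 0, Gamma_xyy = 192/53, Gamma_yxx = 0, Gamma_yxy = -4/15, Gamma_yyy = 0


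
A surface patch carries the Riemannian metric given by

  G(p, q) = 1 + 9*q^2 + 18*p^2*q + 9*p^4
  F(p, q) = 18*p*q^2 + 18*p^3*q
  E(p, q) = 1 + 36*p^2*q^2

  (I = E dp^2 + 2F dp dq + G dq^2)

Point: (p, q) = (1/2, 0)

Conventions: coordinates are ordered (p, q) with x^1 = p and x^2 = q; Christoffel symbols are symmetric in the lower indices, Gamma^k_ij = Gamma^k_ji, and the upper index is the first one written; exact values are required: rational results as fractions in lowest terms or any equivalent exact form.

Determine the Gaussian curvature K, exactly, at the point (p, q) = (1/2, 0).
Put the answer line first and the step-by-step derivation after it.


Answer: K = -2304/625

E = 1, F = 0, G = 25/16, EG - F^2 = 25/16 at the point
E_p = 0, E_q = 0, F_p = 0, F_q = 9/4, G_p = 9/2, G_q = 9/2
E_qq = 18, F_pq = 27/2, G_pp = 27
By Brioschi, K is (det M1 - det M2) divided by (EG - F^2) squared.
M1 = [[-E_qq/2 + F_pq - G_pp/2, E_p/2, F_p - E_q/2], [F_q - G_p/2, E, F], [G_q/2, F, G]] = [[-9, 0, 0], [0, 1, 0], [9/4, 0, 25/16]]; det M1 = -225/16
M2 = [[0, E_q/2, G_p/2], [E_q/2, E, F], [G_p/2, F, G]] = [[0, 0, 9/4], [0, 1, 0], [9/4, 0, 25/16]]; det M2 = -81/16
det M1 - det M2 = -9; K = -9 / (25/16)^2 = -2304/625


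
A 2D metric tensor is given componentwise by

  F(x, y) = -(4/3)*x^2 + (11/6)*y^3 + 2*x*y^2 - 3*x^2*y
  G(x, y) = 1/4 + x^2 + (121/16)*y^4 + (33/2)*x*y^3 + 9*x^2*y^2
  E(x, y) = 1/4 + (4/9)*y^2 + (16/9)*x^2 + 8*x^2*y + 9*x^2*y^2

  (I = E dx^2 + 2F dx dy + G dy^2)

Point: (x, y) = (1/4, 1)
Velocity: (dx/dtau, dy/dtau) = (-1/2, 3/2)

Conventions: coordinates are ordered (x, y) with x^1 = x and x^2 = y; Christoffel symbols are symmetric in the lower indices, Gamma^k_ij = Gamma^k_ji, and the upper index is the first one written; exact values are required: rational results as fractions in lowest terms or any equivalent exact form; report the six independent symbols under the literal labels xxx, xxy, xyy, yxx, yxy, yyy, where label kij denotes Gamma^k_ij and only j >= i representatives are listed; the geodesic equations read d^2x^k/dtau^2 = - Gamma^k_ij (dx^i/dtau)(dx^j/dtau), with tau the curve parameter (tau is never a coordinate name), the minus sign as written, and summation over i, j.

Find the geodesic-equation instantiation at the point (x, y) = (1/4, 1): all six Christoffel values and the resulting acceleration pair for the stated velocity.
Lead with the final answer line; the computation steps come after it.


Answer: Gamma_xxx = 47547/14756, Gamma_xxy = -4901/14756, Gamma_xyy = -77463/14756, Gamma_yxx = -255917/398412, Gamma_yxy = 40295/44268, Gamma_yyy = 115237/44268; accelerations (d^2x/dtau^2, d^2y/dtau^2) = (44301/4216, -493025/113832)

E = 269/144, F = 33/16, G = 201/16 at the point
E_x = 169/18, E_y = 181/72, F_x = -1/6, F_y = 101/16, G_x = 43/2, G_y = 175/4
EG - F^2 = 3689/192;  g^inv = (192/3689) * [[201/16, -33/16], [-33/16, 269/144]]
first-kind symbols [ij,l] = (1/2)(d_i g_jl + d_j g_il - d_l g_ij): [xx,x] = E_x/2 = 169/36, [xx,y] = F_x - E_y/2 = -205/144, [xy,x] = E_y/2 = 181/144, [xy,y] = G_x/2 = 43/4, [yy,x] = F_y - G_x/2 = -71/16, [yy,y] = G_y/2 = 175/8
Gamma^x_ij = (G*[ij,x] - F*[ij,y])/(EG - F^2), Gamma^y_ij = (E*[ij,y] - F*[ij,x])/(EG - F^2)
Gamma_xxx = 47547/14756, Gamma_xxy = -4901/14756, Gamma_xyy = -77463/14756, Gamma_yxx = -255917/398412, Gamma_yxy = 40295/44268, Gamma_yyy = 115237/44268
d^2x/dtau^2 = -(Gamma_xxx*(-1/2)^2 + 2*Gamma_xxy*(-1/2)*(3/2) + Gamma_xyy*(3/2)^2) = 44301/4216
d^2y/dtau^2 = -(Gamma_yxx*(-1/2)^2 + 2*Gamma_yxy*(-1/2)*(3/2) + Gamma_yyy*(3/2)^2) = -493025/113832
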